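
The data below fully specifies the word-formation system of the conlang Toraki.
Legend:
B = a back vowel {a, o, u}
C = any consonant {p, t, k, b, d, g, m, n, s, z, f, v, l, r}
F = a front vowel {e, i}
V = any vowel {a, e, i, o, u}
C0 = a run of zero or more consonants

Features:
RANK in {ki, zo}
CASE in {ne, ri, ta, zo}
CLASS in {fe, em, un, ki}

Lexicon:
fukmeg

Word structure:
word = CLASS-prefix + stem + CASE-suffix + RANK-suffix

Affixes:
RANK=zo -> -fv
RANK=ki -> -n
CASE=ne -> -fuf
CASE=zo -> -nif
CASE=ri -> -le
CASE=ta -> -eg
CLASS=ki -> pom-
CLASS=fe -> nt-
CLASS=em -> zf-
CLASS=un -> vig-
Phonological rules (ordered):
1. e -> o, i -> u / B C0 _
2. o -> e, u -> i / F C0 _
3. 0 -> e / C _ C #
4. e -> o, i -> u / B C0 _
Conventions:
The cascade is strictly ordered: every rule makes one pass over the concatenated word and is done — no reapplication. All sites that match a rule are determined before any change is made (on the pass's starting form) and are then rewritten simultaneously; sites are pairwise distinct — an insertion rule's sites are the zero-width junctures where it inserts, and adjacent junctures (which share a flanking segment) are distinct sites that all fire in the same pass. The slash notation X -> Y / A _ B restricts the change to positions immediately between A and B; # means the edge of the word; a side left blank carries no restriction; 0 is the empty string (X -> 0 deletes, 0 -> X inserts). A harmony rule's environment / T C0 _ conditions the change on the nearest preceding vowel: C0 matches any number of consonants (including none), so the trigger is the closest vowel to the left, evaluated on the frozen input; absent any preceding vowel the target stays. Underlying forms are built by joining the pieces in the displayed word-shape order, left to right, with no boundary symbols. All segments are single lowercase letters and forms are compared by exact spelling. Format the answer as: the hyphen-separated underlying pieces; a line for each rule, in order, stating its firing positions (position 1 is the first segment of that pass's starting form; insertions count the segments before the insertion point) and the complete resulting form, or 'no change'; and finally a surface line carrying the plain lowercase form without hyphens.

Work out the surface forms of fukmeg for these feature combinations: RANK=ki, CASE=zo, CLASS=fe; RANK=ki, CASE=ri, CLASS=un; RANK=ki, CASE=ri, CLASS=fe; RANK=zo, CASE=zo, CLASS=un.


cell RANK=ki, CASE=zo, CLASS=fe:
underlying: nt-fukmeg-nif-n
1. e -> o, i -> u / B C0 _: fires at position(s) 7: ntfukmognifn
2. o -> e, u -> i / F C0 _: no change
3. 0 -> e / C _ C #: inserts after position(s) 11: ntfukmognifen
4. e -> o, i -> u / B C0 _: fires at position(s) 10: ntfukmognufen
surface: ntfukmognufen

cell RANK=ki, CASE=ri, CLASS=un:
underlying: vig-fukmeg-le-n
1. e -> o, i -> u / B C0 _: fires at position(s) 8: vigfukmoglen
2. o -> e, u -> i / F C0 _: fires at position(s) 5: vigfikmoglen
3. 0 -> e / C _ C #: no change
4. e -> o, i -> u / B C0 _: fires at position(s) 11: vigfikmoglon
surface: vigfikmoglon

cell RANK=ki, CASE=ri, CLASS=fe:
underlying: nt-fukmeg-le-n
1. e -> o, i -> u / B C0 _: fires at position(s) 7: ntfukmoglen
2. o -> e, u -> i / F C0 _: no change
3. 0 -> e / C _ C #: no change
4. e -> o, i -> u / B C0 _: fires at position(s) 10: ntfukmoglon
surface: ntfukmoglon

cell RANK=zo, CASE=zo, CLASS=un:
underlying: vig-fukmeg-nif-fv
1. e -> o, i -> u / B C0 _: fires at position(s) 8: vigfukmogniffv
2. o -> e, u -> i / F C0 _: fires at position(s) 5: vigfikmogniffv
3. 0 -> e / C _ C #: inserts after position(s) 13: vigfikmogniffev
4. e -> o, i -> u / B C0 _: fires at position(s) 11: vigfikmognuffev
surface: vigfikmognuffev


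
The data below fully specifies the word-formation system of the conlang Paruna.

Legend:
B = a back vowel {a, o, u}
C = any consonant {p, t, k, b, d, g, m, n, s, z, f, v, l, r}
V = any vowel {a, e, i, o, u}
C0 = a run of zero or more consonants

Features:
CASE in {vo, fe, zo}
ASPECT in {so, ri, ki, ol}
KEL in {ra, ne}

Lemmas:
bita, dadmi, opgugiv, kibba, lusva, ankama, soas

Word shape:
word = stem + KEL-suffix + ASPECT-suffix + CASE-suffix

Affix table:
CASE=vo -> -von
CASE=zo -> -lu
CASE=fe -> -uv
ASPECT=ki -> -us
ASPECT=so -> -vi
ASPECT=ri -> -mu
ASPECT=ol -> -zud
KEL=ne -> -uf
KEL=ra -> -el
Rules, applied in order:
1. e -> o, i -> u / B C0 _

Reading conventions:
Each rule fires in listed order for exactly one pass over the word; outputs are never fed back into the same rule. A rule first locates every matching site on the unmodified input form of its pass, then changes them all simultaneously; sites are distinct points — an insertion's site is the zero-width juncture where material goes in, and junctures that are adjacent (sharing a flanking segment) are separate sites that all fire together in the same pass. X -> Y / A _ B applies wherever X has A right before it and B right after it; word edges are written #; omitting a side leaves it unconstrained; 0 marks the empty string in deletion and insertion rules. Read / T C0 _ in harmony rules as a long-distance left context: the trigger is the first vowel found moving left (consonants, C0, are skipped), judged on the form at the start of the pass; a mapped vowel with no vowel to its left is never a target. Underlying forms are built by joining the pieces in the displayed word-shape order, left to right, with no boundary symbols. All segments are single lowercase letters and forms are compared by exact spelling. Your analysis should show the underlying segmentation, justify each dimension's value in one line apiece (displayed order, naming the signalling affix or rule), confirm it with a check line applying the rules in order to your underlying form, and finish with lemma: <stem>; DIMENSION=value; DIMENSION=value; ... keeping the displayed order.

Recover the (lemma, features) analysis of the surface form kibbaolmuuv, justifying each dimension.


underlying: kibba-el-mu-uv
CASE=fe - signalled by the affix -uv
ASPECT=ri - signalled by the affix -mu
KEL=ra - signalled by the affix -el
check: kibbaelmuuv -> kibbaolmuuv
lemma: kibba; CASE=fe; ASPECT=ri; KEL=ra


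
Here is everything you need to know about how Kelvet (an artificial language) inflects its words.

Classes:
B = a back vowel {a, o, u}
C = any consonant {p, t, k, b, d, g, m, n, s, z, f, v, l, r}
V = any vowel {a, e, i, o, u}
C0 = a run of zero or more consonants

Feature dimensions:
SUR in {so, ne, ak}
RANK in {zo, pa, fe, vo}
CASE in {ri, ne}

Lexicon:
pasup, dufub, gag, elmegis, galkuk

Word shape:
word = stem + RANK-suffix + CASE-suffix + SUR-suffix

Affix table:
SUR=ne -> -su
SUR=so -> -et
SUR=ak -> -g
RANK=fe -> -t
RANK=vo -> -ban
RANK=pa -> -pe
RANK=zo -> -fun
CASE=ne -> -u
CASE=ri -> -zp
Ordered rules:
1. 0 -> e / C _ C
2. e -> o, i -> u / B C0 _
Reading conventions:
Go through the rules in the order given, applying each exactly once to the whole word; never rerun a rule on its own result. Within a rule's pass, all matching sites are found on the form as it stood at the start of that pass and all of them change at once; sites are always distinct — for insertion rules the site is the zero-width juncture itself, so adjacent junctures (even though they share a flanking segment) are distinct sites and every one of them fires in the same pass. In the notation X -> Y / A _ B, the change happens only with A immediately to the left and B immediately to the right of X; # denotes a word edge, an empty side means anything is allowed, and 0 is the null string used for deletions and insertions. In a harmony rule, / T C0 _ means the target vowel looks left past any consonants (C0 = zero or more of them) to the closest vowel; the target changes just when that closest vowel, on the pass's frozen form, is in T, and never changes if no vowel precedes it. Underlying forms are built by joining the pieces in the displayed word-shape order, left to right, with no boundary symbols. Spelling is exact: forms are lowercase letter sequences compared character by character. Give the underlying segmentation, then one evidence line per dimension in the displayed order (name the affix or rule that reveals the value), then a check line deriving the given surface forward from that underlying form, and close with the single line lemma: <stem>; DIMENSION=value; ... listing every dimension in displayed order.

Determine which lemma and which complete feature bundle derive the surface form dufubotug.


underlying: dufub-t-u-g
SUR=ak - signalled by the affix -g
RANK=fe - signalled by the affix -t
CASE=ne - signalled by the affix -u
check: dufubtug -> dufubetug -> dufubotug
lemma: dufub; SUR=ak; RANK=fe; CASE=ne


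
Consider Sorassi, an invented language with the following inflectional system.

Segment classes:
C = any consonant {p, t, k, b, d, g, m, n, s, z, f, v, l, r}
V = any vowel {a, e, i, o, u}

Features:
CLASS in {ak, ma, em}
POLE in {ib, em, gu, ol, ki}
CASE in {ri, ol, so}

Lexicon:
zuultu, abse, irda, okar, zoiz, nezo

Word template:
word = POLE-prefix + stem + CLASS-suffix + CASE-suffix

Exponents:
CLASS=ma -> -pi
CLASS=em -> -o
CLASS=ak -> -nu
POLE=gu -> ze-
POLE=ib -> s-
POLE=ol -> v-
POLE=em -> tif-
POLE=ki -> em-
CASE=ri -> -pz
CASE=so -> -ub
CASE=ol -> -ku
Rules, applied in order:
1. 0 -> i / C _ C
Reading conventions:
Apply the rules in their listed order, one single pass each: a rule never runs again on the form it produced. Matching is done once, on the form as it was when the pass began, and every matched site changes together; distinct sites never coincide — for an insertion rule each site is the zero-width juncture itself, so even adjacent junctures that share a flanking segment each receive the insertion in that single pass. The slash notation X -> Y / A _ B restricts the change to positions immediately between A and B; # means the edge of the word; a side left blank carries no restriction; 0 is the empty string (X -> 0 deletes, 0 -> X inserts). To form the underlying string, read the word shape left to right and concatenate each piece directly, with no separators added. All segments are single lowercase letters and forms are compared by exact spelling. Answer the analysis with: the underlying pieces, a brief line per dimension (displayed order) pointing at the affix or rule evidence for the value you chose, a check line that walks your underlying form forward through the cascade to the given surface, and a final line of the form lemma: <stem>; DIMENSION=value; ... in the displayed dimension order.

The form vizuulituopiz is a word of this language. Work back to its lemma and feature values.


underlying: v-zuultu-o-pz
CLASS=em - signalled by the affix -o
POLE=ol - signalled by the affix v-
CASE=ri - signalled by the affix -pz
check: vzuultuopz -> vizuulituopiz
lemma: zuultu; CLASS=em; POLE=ol; CASE=ri


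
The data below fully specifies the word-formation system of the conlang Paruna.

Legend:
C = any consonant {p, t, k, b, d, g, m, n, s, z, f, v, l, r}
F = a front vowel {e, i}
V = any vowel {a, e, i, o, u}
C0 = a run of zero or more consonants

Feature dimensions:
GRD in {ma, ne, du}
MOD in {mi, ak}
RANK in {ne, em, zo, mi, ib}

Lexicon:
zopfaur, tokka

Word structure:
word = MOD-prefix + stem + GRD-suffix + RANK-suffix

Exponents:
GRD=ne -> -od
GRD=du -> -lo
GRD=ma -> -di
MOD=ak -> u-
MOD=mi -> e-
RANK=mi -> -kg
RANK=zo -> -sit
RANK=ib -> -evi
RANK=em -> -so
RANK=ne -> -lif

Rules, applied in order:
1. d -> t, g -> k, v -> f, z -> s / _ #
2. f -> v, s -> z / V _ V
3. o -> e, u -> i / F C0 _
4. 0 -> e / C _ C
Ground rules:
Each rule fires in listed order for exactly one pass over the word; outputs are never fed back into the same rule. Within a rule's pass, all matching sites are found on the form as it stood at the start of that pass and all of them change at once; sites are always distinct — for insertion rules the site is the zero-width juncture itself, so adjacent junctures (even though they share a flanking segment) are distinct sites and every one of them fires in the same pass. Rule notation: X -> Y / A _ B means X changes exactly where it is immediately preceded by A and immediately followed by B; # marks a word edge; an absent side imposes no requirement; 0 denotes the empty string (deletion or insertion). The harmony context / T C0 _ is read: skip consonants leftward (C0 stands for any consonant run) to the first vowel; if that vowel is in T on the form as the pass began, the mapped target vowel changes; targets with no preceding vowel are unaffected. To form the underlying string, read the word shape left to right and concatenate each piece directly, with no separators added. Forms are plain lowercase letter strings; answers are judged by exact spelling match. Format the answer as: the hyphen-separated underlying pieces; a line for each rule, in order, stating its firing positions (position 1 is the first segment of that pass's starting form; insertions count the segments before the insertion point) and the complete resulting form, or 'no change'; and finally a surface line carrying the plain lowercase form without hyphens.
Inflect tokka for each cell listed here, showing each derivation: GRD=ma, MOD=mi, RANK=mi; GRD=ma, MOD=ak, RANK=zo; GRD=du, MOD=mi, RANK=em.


cell GRD=ma, MOD=mi, RANK=mi:
underlying: e-tokka-di-kg
1. d -> t, g -> k, v -> f, z -> s / _ #: fires at position(s) 10: etokkadikk
2. f -> v, s -> z / V _ V: no change
3. o -> e, u -> i / F C0 _: fires at position(s) 3: etekkadikk
4. 0 -> e / C _ C: inserts after position(s) 4, 9: etekekadikek
surface: etekekadikek

cell GRD=ma, MOD=ak, RANK=zo:
underlying: u-tokka-di-sit
1. d -> t, g -> k, v -> f, z -> s / _ #: no change
2. f -> v, s -> z / V _ V: fires at position(s) 9: utokkadizit
3. o -> e, u -> i / F C0 _: no change
4. 0 -> e / C _ C: inserts after position(s) 4: utokekadizit
surface: utokekadizit

cell GRD=du, MOD=mi, RANK=em:
underlying: e-tokka-lo-so
1. d -> t, g -> k, v -> f, z -> s / _ #: no change
2. f -> v, s -> z / V _ V: fires at position(s) 9: etokkalozo
3. o -> e, u -> i / F C0 _: fires at position(s) 3: etekkalozo
4. 0 -> e / C _ C: inserts after position(s) 4: etekekalozo
surface: etekekalozo


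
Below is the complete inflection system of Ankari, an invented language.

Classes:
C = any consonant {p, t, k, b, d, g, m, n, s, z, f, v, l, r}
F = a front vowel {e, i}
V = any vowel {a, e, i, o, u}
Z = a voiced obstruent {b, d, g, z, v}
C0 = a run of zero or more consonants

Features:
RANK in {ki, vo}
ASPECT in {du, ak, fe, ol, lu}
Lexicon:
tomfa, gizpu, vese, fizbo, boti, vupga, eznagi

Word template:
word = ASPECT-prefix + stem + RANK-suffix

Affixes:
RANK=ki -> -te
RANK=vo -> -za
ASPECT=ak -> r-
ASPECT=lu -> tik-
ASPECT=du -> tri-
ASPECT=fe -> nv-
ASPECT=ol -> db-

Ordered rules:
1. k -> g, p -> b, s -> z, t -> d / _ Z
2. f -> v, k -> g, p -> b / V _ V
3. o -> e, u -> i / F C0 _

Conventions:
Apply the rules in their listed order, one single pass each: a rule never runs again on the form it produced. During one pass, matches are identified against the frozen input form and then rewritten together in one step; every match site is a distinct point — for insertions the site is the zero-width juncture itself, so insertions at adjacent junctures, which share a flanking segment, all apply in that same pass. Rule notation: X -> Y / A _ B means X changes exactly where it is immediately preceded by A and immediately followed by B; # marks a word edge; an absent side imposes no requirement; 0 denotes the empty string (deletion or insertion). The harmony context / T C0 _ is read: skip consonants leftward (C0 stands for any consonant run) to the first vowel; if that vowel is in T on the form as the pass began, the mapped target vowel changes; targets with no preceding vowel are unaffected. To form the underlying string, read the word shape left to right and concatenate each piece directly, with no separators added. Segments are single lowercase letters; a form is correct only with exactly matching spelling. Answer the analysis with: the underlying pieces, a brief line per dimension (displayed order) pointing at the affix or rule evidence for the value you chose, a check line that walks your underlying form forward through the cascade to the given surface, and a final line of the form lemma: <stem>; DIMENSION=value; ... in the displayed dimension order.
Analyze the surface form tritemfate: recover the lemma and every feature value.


underlying: tri-tomfa-te
RANK=ki - signalled by the affix -te
ASPECT=du - signalled by the affix tri-
check: tritomfate -> tritomfate -> tritomfate -> tritemfate
lemma: tomfa; RANK=ki; ASPECT=du


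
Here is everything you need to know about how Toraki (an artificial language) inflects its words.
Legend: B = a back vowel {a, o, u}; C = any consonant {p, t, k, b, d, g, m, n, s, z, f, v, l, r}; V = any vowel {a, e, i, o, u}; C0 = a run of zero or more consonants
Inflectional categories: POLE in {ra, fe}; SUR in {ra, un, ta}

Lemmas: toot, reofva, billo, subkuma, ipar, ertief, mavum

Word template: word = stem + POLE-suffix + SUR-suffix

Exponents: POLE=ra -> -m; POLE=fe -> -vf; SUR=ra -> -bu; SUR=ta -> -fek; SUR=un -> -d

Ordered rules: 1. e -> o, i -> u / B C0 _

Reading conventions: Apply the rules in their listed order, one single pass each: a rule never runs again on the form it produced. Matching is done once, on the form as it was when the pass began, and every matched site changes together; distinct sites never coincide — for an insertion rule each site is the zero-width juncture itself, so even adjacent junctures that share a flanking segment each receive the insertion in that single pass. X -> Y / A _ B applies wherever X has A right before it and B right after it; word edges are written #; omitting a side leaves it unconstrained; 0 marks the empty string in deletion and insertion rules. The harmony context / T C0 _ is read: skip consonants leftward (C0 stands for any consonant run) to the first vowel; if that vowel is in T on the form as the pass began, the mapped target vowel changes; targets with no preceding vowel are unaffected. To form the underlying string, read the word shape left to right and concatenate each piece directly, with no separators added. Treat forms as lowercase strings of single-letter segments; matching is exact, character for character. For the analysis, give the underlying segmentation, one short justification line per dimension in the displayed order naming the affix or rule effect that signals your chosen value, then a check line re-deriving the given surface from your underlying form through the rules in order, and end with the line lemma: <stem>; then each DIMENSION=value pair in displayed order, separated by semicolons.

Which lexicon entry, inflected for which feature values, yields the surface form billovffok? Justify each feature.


underlying: billo-vf-fek
POLE=fe - signalled by the affix -vf
SUR=ta - signalled by the affix -fek
check: billovffek -> billovffok
lemma: billo; POLE=fe; SUR=ta


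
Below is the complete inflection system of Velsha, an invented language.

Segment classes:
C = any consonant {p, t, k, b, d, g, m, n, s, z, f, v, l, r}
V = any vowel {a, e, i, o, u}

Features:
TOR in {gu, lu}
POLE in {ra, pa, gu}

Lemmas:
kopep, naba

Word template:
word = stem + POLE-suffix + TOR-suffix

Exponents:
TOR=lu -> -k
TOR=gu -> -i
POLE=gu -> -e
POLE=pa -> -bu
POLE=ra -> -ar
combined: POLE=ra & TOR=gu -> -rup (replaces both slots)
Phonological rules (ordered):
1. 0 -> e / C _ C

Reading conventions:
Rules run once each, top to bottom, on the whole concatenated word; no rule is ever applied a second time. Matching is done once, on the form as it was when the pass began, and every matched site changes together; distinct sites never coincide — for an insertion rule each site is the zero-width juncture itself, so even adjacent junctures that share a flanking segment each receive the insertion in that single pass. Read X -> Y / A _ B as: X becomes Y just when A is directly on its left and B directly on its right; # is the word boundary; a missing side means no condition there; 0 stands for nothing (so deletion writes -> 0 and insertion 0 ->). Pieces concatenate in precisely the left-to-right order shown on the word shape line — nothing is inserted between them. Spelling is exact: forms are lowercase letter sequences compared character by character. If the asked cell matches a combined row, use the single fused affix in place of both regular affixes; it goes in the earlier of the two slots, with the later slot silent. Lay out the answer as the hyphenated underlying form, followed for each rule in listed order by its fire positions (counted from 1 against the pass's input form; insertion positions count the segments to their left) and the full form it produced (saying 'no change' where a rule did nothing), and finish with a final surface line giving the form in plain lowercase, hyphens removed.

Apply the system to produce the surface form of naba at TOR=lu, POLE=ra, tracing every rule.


underlying: naba-ar-k
1. 0 -> e / C _ C: inserts after position(s) 6: nabaarek
surface: nabaarek


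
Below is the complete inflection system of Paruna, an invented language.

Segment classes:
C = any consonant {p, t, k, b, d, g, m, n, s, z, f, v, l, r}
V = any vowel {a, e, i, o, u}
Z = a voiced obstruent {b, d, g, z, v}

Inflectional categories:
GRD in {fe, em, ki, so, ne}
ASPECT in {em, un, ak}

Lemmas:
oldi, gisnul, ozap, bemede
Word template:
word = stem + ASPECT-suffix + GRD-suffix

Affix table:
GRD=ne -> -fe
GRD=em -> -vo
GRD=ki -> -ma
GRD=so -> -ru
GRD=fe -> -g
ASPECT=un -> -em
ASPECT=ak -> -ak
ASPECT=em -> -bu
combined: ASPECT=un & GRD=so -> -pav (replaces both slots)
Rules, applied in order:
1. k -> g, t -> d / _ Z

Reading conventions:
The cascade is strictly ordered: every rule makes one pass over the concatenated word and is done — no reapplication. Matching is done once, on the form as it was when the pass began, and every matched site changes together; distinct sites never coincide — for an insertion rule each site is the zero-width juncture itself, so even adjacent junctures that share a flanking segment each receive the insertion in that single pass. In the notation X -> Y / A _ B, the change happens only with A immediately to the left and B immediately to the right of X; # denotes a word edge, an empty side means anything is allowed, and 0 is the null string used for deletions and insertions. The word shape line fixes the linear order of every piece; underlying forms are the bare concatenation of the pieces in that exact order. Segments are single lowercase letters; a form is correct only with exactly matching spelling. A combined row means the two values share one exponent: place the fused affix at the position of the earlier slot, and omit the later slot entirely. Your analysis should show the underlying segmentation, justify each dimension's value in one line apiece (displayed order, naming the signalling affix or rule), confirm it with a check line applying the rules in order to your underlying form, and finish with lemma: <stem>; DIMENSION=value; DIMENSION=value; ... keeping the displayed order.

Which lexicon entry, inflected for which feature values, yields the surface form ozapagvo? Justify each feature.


underlying: ozap-ak-vo
GRD=em - signalled by the affix -vo
ASPECT=ak - signalled by the affix -ak
check: ozapakvo -> ozapagvo
lemma: ozap; GRD=em; ASPECT=ak


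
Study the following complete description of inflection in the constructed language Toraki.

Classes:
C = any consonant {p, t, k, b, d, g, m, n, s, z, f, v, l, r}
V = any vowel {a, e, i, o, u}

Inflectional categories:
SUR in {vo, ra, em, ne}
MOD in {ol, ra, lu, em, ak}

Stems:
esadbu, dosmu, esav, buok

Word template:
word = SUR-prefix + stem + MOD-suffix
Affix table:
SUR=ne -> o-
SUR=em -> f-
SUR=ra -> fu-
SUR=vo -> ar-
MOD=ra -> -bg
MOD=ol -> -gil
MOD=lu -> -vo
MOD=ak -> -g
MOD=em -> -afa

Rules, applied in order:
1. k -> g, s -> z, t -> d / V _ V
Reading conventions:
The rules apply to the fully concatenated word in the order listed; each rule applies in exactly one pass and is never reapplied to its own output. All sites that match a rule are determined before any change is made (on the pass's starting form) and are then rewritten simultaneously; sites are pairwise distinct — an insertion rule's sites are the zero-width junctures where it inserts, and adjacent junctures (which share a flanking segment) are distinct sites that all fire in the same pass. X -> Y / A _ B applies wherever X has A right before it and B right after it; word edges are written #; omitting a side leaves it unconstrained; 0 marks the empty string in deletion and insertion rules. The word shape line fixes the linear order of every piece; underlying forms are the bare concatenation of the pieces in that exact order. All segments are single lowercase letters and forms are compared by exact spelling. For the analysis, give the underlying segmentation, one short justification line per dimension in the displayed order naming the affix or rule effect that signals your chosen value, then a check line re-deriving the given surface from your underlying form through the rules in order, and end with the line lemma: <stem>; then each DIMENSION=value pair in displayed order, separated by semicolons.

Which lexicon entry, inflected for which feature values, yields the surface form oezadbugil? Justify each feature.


underlying: o-esadbu-gil
SUR=ne - signalled by the affix o-
MOD=ol - signalled by the affix -gil
check: oesadbugil -> oezadbugil
lemma: esadbu; SUR=ne; MOD=ol


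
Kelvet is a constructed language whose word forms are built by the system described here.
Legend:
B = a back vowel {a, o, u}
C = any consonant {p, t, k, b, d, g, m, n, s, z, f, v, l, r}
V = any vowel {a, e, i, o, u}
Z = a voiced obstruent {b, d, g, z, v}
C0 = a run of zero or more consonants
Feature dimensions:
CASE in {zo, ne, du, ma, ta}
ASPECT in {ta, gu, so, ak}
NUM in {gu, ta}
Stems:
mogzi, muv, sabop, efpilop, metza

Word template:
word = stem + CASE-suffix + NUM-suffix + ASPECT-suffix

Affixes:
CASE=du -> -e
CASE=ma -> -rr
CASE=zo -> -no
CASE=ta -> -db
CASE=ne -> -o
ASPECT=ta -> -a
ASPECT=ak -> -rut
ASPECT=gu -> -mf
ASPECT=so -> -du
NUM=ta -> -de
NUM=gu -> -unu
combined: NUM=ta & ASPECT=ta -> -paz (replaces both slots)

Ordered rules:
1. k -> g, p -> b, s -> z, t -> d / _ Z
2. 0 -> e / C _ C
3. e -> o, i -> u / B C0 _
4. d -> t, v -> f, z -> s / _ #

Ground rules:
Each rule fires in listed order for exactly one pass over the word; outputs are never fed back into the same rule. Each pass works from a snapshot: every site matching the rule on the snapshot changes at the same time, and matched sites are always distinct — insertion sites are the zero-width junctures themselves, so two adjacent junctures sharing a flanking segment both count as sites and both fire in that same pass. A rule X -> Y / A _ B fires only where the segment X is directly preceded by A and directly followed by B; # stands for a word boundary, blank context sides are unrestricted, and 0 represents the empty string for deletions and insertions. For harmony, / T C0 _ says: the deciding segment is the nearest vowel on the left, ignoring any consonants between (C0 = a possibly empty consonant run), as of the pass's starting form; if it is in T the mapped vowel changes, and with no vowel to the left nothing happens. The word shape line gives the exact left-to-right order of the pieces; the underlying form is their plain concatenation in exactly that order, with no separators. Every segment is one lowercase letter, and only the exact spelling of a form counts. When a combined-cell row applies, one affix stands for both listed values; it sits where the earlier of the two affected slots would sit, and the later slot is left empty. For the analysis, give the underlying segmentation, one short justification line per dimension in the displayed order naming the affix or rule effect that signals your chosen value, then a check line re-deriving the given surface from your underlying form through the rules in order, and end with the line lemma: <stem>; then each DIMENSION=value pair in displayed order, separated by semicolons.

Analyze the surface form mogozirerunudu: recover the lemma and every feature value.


underlying: mogzi-rr-unu-du
CASE=ma - signalled by the affix -rr
ASPECT=so - signalled by the affix -du
NUM=gu - signalled by the affix -unu
check: mogzirrunudu -> mogzirrunudu -> mogezirerunudu -> mogozirerunudu -> mogozirerunudu
lemma: mogzi; CASE=ma; ASPECT=so; NUM=gu


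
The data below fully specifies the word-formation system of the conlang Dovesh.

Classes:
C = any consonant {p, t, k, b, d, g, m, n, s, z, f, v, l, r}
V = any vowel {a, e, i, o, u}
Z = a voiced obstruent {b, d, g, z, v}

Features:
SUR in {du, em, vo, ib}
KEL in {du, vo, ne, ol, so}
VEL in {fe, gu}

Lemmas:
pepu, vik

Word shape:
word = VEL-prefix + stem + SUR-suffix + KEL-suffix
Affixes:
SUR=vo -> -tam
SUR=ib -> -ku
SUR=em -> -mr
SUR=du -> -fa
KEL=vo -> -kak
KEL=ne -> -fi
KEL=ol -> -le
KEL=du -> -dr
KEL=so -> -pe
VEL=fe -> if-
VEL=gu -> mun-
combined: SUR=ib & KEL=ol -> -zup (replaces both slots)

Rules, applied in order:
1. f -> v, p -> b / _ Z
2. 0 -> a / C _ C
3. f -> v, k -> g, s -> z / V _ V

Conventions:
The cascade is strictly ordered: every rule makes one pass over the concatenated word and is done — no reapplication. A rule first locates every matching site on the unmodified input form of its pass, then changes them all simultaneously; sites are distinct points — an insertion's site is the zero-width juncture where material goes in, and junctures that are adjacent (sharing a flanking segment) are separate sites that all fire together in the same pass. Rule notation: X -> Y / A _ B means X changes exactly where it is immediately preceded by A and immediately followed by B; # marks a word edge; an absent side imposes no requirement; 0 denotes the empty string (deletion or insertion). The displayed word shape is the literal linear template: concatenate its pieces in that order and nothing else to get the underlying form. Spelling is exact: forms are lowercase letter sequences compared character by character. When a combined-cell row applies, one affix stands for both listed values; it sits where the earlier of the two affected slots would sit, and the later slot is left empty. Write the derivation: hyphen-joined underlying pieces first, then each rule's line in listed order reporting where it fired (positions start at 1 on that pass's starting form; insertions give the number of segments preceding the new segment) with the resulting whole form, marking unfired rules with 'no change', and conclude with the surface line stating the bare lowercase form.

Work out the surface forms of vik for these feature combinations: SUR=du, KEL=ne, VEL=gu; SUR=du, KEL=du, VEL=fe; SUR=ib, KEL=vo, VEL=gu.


cell SUR=du, KEL=ne, VEL=gu:
underlying: mun-vik-fa-fi
1. f -> v, p -> b / _ Z: no change
2. 0 -> a / C _ C: inserts after position(s) 3, 6: munavikafafi
3. f -> v, k -> g, s -> z / V _ V: fires at position(s) 7, 9, 11: munavigavavi
surface: munavigavavi

cell SUR=du, KEL=du, VEL=fe:
underlying: if-vik-fa-dr
1. f -> v, p -> b / _ Z: fires at position(s) 2: ivvikfadr
2. 0 -> a / C _ C: inserts after position(s) 2, 5, 8: ivavikafadar
3. f -> v, k -> g, s -> z / V _ V: fires at position(s) 6, 8: ivavigavadar
surface: ivavigavadar

cell SUR=ib, KEL=vo, VEL=gu:
underlying: mun-vik-ku-kak
1. f -> v, p -> b / _ Z: no change
2. 0 -> a / C _ C: inserts after position(s) 3, 6: munavikakukak
3. f -> v, k -> g, s -> z / V _ V: fires at position(s) 7, 9, 11: munavigagugak
surface: munavigagugak


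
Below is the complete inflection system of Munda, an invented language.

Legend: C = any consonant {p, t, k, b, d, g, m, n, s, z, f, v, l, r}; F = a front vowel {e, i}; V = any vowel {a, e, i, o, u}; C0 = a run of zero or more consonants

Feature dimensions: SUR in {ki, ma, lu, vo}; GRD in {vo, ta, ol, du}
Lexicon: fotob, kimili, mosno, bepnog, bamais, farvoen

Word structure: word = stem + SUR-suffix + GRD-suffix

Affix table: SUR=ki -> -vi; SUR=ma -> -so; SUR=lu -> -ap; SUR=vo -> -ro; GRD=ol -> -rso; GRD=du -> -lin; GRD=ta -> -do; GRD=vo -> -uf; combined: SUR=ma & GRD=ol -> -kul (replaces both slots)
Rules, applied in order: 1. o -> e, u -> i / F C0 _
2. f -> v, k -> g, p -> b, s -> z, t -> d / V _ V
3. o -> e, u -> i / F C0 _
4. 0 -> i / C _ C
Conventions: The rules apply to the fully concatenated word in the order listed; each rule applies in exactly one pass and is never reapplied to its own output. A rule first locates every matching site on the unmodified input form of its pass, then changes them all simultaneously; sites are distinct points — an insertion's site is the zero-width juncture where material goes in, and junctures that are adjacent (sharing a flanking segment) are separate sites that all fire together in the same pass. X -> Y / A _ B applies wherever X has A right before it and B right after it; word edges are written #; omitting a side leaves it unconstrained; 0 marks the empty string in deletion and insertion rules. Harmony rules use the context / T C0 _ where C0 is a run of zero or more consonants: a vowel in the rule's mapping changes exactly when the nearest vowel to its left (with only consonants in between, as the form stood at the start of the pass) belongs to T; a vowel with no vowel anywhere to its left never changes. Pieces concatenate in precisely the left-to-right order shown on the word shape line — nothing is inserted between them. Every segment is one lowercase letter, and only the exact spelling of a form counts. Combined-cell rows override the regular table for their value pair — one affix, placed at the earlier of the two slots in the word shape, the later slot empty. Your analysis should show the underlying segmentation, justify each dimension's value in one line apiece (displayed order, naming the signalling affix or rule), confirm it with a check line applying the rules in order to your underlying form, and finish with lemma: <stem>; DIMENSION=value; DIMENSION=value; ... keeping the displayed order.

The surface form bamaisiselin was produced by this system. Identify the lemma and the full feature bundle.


underlying: bamais-so-lin
SUR=ma - signalled by the affix -so
GRD=du - signalled by the affix -lin
check: bamaissolin -> bamaisselin -> bamaisselin -> bamaisselin -> bamaisiselin
lemma: bamais; SUR=ma; GRD=du


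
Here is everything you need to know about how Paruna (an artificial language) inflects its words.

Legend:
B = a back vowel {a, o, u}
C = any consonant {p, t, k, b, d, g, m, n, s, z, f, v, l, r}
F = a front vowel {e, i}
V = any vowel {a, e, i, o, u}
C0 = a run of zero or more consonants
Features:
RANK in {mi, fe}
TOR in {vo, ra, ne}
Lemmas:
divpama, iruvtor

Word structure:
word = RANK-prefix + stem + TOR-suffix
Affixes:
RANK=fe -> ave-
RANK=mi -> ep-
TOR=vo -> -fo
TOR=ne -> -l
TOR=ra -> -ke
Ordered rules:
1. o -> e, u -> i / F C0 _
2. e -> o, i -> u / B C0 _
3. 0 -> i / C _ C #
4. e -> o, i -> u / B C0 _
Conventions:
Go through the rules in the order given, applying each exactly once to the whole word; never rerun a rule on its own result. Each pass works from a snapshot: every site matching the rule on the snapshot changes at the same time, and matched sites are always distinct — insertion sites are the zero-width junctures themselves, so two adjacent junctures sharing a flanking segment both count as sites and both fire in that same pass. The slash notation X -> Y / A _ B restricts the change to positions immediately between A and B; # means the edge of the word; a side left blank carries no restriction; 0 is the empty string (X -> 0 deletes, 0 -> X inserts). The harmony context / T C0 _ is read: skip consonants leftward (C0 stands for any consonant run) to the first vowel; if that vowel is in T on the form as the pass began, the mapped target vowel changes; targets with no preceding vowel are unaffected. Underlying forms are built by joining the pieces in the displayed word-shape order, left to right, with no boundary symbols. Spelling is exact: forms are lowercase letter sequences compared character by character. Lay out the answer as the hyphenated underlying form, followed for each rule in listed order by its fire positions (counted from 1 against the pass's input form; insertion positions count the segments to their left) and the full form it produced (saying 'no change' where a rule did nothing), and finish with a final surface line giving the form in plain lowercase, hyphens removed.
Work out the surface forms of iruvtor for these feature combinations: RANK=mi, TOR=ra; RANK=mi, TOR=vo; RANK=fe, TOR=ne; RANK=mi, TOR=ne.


cell RANK=mi, TOR=ra:
underlying: ep-iruvtor-ke
1. o -> e, u -> i / F C0 _: fires at position(s) 5: epirivtorke
2. e -> o, i -> u / B C0 _: fires at position(s) 11: epirivtorko
3. 0 -> i / C _ C #: no change
4. e -> o, i -> u / B C0 _: no change
surface: epirivtorko

cell RANK=mi, TOR=vo:
underlying: ep-iruvtor-fo
1. o -> e, u -> i / F C0 _: fires at position(s) 5: epirivtorfo
2. e -> o, i -> u / B C0 _: no change
3. 0 -> i / C _ C #: no change
4. e -> o, i -> u / B C0 _: no change
surface: epirivtorfo

cell RANK=fe, TOR=ne:
underlying: ave-iruvtor-l
1. o -> e, u -> i / F C0 _: fires at position(s) 6: aveirivtorl
2. e -> o, i -> u / B C0 _: fires at position(s) 3: avoirivtorl
3. 0 -> i / C _ C #: inserts after position(s) 10: avoirivtoril
4. e -> o, i -> u / B C0 _: fires at position(s) 4, 11: avourivtorul
surface: avourivtorul

cell RANK=mi, TOR=ne:
underlying: ep-iruvtor-l
1. o -> e, u -> i / F C0 _: fires at position(s) 5: epirivtorl
2. e -> o, i -> u / B C0 _: no change
3. 0 -> i / C _ C #: inserts after position(s) 9: epirivtoril
4. e -> o, i -> u / B C0 _: fires at position(s) 10: epirivtorul
surface: epirivtorul


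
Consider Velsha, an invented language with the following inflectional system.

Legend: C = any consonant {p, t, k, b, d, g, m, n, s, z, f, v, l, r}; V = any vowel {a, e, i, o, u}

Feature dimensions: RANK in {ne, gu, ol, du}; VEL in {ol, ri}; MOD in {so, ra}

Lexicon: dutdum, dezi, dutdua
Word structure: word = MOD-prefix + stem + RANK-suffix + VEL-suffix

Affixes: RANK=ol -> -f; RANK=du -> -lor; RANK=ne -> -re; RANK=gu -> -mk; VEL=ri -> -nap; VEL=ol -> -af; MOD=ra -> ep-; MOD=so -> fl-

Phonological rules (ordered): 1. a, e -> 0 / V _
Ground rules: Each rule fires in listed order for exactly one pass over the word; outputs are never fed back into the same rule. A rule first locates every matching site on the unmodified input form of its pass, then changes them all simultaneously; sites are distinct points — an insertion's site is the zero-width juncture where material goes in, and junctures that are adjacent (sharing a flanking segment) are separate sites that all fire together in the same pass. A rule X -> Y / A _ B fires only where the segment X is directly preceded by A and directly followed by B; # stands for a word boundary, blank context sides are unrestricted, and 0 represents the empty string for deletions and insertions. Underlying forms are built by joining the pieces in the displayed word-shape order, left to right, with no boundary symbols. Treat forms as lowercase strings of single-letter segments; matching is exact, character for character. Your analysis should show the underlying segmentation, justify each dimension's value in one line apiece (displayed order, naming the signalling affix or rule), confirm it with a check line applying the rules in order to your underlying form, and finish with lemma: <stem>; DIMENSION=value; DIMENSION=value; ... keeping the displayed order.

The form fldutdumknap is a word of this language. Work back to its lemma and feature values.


underlying: fl-dutdua-mk-nap
RANK=gu - signalled by the affix -mk
VEL=ri - signalled by the affix -nap
MOD=so - signalled by the affix fl-
check: fldutduamknap -> fldutdumknap
lemma: dutdua; RANK=gu; VEL=ri; MOD=so


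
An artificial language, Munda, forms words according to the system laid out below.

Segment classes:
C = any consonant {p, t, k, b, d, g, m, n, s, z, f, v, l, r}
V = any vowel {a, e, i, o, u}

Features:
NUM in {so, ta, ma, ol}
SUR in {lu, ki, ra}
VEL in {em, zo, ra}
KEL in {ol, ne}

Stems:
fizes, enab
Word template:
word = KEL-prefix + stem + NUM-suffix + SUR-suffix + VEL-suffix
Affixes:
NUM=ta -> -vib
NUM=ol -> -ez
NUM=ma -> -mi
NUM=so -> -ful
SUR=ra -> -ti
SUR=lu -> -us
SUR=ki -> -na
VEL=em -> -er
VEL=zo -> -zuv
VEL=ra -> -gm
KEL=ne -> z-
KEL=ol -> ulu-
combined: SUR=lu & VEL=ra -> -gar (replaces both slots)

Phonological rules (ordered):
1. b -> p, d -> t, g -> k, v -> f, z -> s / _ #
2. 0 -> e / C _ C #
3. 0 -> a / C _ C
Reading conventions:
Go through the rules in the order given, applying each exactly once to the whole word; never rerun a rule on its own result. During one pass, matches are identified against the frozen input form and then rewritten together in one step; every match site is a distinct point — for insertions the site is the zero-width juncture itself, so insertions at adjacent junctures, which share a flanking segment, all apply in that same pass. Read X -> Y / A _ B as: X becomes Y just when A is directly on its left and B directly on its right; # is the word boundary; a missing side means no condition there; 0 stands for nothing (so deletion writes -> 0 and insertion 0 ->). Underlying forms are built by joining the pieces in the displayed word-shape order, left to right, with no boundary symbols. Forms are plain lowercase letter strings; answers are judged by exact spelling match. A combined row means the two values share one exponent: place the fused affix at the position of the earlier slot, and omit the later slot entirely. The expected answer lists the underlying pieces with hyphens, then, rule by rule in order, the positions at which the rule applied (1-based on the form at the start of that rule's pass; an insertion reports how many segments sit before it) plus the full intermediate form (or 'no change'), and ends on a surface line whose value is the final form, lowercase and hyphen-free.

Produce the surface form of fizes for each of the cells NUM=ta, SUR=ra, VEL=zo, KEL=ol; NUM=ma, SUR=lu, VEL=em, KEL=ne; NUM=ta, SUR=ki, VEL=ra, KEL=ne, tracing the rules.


cell NUM=ta, SUR=ra, VEL=zo, KEL=ol:
underlying: ulu-fizes-vib-ti-zuv
1. b -> p, d -> t, g -> k, v -> f, z -> s / _ #: fires at position(s) 16: ulufizesvibtizuf
2. 0 -> e / C _ C #: no change
3. 0 -> a / C _ C: inserts after position(s) 8, 11: ulufizesavibatizuf
surface: ulufizesavibatizuf

cell NUM=ma, SUR=lu, VEL=em, KEL=ne:
underlying: z-fizes-mi-us-er
1. b -> p, d -> t, g -> k, v -> f, z -> s / _ #: no change
2. 0 -> e / C _ C #: no change
3. 0 -> a / C _ C: inserts after position(s) 1, 6: zafizesamiuser
surface: zafizesamiuser

cell NUM=ta, SUR=ki, VEL=ra, KEL=ne:
underlying: z-fizes-vib-na-gm
1. b -> p, d -> t, g -> k, v -> f, z -> s / _ #: no change
2. 0 -> e / C _ C #: inserts after position(s) 12: zfizesvibnagem
3. 0 -> a / C _ C: inserts after position(s) 1, 6, 9: zafizesavibanagem
surface: zafizesavibanagem
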